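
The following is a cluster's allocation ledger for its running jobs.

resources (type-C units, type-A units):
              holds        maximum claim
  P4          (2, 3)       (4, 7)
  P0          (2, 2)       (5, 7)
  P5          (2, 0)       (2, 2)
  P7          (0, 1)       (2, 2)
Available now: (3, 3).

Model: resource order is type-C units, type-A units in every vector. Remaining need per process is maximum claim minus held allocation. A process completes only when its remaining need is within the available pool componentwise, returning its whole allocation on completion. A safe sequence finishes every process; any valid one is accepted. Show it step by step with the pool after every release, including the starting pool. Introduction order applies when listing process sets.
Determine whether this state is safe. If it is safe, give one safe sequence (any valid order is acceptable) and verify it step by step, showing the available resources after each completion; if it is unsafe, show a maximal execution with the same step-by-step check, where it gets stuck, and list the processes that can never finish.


SAFE — a valid safe sequence is P7, P4, P5, P0.
Key observation: the first exact fit in this order is P4 — it needs (2, 4) with (3, 4) free, meeting a requested resource to the last unit.
Walking it through:
  pool = (3, 3)
  P7 needs (2, 1) <= (3, 3) -> finishes; pool += (0, 1) = (3, 4)
  P4 needs (2, 4) <= (3, 4) -> finishes; pool += (2, 3) = (5, 7)
  P5 needs (0, 2) <= (5, 7) -> finishes; pool += (2, 0) = (7, 7)
  P0 needs (3, 5) <= (7, 7) -> finishes; pool += (2, 2) = (9, 9)


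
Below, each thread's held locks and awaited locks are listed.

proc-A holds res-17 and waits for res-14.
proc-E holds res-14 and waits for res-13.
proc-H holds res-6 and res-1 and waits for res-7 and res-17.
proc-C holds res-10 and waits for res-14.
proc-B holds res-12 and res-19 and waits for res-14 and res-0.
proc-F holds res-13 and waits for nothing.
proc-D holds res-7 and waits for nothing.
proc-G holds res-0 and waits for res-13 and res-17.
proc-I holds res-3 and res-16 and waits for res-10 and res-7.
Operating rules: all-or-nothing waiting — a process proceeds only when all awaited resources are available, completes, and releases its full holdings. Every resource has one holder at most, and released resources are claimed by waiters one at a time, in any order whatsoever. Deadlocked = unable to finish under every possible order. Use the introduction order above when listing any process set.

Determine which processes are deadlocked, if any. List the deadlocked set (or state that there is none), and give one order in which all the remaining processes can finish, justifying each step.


No process is deadlocked.
Key observation: the waits form no ring: some process can always run, and its releases unblock the others one by one.
One completion order for the rest: proc-D, proc-F, proc-E, proc-A, proc-H, proc-G, proc-C, proc-I, proc-B.
Verifying each step:
  run proc-D (it waits on nothing); releases res-7
  run proc-F (it waits on nothing); releases res-13
  proc-E waits on res-13 — all released -> runs and releases res-14
  proc-A waits on res-14 — all released -> runs and releases res-17
  proc-H waits on res-7 and res-17 — all released -> runs and releases res-6 and res-1
  proc-G waits on res-13 and res-17 — all released -> runs and releases res-0
  proc-C waits on res-14 — all released -> runs and releases res-10
  proc-I waits on res-10 and res-7 — all released -> runs and releases res-3 and res-16
  proc-B waits on res-14 and res-0 — all released -> runs and releases res-12 and res-19


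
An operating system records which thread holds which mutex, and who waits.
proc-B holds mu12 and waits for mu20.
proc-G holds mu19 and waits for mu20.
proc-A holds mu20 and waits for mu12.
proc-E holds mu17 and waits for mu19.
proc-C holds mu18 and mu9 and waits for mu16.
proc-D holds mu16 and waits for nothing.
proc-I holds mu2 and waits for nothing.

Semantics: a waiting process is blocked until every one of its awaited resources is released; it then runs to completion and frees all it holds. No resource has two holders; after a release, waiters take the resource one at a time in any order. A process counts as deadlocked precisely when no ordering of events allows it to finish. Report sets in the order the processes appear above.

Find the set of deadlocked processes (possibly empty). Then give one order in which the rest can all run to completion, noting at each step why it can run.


Deadlocked set: proc-B, proc-G, proc-A and proc-E.
Key observation: the cycle proc-B -> proc-A -> proc-B can never break — each member waits on the next; proc-G and proc-E wait into the deadlock from upstream.
One completion order for the rest: proc-I, proc-D, proc-C.
Walking it through:
  run proc-I (it waits on nothing); releases mu2
  run proc-D (it waits on nothing); releases mu16
  proc-C: everything it awaited (mu16) is free; runs, freeing mu18 and mu9


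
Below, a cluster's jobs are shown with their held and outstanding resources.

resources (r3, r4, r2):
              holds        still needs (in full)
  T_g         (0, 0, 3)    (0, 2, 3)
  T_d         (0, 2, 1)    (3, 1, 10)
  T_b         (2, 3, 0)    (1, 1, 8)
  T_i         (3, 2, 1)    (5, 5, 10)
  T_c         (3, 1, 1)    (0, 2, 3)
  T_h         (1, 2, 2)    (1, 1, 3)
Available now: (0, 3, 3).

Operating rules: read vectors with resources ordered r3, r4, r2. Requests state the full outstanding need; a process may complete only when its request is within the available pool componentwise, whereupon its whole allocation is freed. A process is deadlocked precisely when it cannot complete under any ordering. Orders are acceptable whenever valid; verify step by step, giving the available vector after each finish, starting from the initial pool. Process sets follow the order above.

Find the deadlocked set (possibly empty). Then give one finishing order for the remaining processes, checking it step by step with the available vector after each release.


The deadlocked set is T_d and T_i.
Key observation: after T_g, T_c, T_h, T_b complete, (6, 9, 9) is the best the pool ever gets, yet each leftover process wants more r2.
One completion order for the rest: T_g, T_c, T_h, T_b. Check, step by step:
  pool = (0, 3, 3)
  T_g needs (0, 2, 3) <= (0, 3, 3) -> finishes; pool += (0, 0, 3) = (0, 3, 6)
  T_c needs (0, 2, 3) <= (0, 3, 6) -> finishes; pool += (3, 1, 1) = (3, 4, 7)
  T_h needs (1, 1, 3) <= (3, 4, 7) -> finishes; pool += (1, 2, 2) = (4, 6, 9)
  T_b needs (1, 1, 8) <= (4, 6, 9) -> finishes; pool += (2, 3, 0) = (6, 9, 9)
The blocked processes can never fit:
  T_d cannot run: need (3, 1, 10) vs free (6, 9, 9) (insufficient r2)
  T_i cannot run: need (5, 5, 10) vs free (6, 9, 9) (insufficient r2)


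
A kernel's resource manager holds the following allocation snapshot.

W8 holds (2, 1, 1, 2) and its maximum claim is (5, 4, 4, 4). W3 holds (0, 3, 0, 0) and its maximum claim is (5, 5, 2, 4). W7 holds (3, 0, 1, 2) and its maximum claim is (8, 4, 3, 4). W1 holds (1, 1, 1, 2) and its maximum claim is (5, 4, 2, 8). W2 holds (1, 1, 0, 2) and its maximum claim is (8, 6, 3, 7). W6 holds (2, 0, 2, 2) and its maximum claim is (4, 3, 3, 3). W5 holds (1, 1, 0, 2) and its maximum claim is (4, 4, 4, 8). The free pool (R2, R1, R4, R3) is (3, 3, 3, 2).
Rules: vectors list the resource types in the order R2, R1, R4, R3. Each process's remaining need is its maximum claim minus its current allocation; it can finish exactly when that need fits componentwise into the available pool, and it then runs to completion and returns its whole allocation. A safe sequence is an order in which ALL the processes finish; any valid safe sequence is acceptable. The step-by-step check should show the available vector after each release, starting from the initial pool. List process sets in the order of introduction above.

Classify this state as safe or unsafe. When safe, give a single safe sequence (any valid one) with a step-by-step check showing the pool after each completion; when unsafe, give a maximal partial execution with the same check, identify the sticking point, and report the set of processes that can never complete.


SAFE — a valid safe sequence is W8, W7, W6, W1, W5, W2, W3.
Key observation: W8 marks the first exact bind of the order: its need (3, 3, 3, 2) fits the free (3, 3, 3, 2) with zero slack on a requested resource.
Check, step by step:
  pool = (3, 3, 3, 2)
  W8 needs (3, 3, 3, 2) <= (3, 3, 3, 2) -> finishes; pool += (2, 1, 1, 2) = (5, 4, 4, 4)
  W7 needs (5, 4, 2, 2) <= (5, 4, 4, 4) -> finishes; pool += (3, 0, 1, 2) = (8, 4, 5, 6)
  W6 needs (2, 3, 1, 1) <= (8, 4, 5, 6) -> finishes; pool += (2, 0, 2, 2) = (10, 4, 7, 8)
  W1 needs (4, 3, 1, 6) <= (10, 4, 7, 8) -> finishes; pool += (1, 1, 1, 2) = (11, 5, 8, 10)
  W5 needs (3, 3, 4, 6) <= (11, 5, 8, 10) -> finishes; pool += (1, 1, 0, 2) = (12, 6, 8, 12)
  W2 needs (7, 5, 3, 5) <= (12, 6, 8, 12) -> finishes; pool += (1, 1, 0, 2) = (13, 7, 8, 14)
  W3 needs (5, 2, 2, 4) <= (13, 7, 8, 14) -> finishes; pool += (0, 3, 0, 0) = (13, 10, 8, 14)


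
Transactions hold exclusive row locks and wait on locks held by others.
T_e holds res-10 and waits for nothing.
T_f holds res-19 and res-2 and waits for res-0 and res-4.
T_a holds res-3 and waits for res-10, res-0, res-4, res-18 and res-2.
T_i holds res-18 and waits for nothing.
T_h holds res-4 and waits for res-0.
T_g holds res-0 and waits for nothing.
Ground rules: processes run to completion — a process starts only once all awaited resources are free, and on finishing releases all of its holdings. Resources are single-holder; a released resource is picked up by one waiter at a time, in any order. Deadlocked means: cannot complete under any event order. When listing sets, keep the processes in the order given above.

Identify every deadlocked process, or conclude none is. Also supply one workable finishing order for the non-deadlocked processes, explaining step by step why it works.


No process is deadlocked.
Key observation: the waits form no ring: some process can always run, and its releases unblock the others one by one.
The rest can finish in the order T_g, T_h, T_i, T_e, T_f, T_a.
Verifying each step:
  T_g waits on nothing -> runs at once and releases res-0
  T_h waits on res-0 — all released -> runs and releases res-4
  T_i waits on nothing -> runs at once and releases res-18
  T_e waits on nothing -> runs at once and releases res-10
  T_f waits on res-0 and res-4 — all released -> runs and releases res-19 and res-2
  T_a waits on res-10, res-0, res-4, res-18 and res-2 — all released -> runs and releases res-3


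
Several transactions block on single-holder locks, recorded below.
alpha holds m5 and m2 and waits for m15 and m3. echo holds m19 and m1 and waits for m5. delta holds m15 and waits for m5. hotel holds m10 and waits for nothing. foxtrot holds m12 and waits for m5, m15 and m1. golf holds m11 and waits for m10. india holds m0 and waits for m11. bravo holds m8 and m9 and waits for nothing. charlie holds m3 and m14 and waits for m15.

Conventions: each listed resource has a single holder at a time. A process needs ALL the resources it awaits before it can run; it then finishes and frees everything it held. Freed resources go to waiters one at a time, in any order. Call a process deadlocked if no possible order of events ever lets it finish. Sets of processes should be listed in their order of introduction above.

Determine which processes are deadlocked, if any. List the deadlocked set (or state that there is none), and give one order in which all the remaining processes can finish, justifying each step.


Deadlocked: alpha, echo, delta, foxtrot and charlie.
Key observation: the wait chain closes on itself along alpha -> delta -> alpha; charlie is caught in further circular waits and echo and foxtrot wait into the deadlock from upstream.
The rest can finish in the order bravo, hotel, golf, india.
Walking it through:
  bravo waits on nothing -> runs at once and releases m8 and m9
  hotel waits on nothing -> runs at once and releases m10
  golf waits on m10 — all released -> runs and releases m11
  india waits on m11 — all released -> runs and releases m0


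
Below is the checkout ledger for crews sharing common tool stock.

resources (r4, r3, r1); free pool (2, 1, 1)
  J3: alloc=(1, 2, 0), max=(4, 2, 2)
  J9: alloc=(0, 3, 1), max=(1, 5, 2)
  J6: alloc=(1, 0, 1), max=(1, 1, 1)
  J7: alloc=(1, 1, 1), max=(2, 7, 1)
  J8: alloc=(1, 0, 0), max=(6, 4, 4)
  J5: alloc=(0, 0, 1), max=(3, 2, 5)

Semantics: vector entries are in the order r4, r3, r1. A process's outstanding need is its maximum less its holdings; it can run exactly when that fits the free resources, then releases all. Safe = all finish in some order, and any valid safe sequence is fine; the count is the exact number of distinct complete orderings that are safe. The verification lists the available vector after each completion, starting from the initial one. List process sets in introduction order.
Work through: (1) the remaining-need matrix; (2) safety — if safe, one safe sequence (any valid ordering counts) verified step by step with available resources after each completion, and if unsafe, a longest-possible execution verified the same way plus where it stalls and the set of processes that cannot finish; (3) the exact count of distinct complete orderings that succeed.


(1) Need matrix, components ordered r4, r3, r1:
  J3: (3, 0, 2)
  J9: (1, 2, 1)
  J6: (0, 1, 0)
  J7: (1, 6, 0)
  J8: (5, 4, 4)
  J5: (3, 2, 4)
(2) SAFE — a valid safe sequence is J6, J3, J9, J7, J5, J8.
Key observation: J6 is the earliest step where a requested resource binds exactly: need (0, 1, 0), pool (2, 1, 1) at its turn.
Step-by-step check:
  pool = (2, 1, 1)
  J6: need (0, 1, 0) fits (2, 1, 1); releases (1, 0, 1), pool now (3, 1, 2)
  J3: need (3, 0, 2) fits (3, 1, 2); releases (1, 2, 0), pool now (4, 3, 2)
  J9: need (1, 2, 1) fits (4, 3, 2); releases (0, 3, 1), pool now (4, 6, 3)
  J7: need (1, 6, 0) fits (4, 6, 3); releases (1, 1, 1), pool now (5, 7, 4)
  J5: need (3, 2, 4) fits (5, 7, 4); releases (0, 0, 1), pool now (5, 7, 5)
  J8: need (5, 4, 4) fits (5, 7, 5); releases (1, 0, 0), pool now (6, 7, 5)
(3) Exactly 2 of the possible complete orderings are safe sequences.


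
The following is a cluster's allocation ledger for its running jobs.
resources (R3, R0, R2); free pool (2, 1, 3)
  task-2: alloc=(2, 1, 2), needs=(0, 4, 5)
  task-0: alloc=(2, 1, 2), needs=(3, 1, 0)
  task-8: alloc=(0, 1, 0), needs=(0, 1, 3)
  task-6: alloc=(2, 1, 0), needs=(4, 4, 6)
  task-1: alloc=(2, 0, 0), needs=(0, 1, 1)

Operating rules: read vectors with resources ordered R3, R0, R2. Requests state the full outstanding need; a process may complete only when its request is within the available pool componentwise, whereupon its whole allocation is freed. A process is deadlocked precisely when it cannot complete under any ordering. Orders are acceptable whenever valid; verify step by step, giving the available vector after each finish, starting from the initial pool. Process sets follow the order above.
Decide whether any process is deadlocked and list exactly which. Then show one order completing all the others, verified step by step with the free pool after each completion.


Deadlocked set: task-2 and task-6.
Key observation: R0 is the bottleneck — with task-8, task-1, task-0 done the pool holds (6, 3, 5), short of every remaining need.
One completion order for the rest: task-8, task-1, task-0. Step-by-step check:
  pool = (2, 1, 3)
  task-8: need (0, 1, 3) fits (2, 1, 3); releases (0, 1, 0), pool now (2, 2, 3)
  task-1: need (0, 1, 1) fits (2, 2, 3); releases (2, 0, 0), pool now (4, 2, 3)
  task-0: need (3, 1, 0) fits (4, 2, 3); releases (2, 1, 2), pool now (6, 3, 5)
None of the blocked processes ever fits:
  task-2 still needs (0, 4, 5) but only (6, 3, 5) is free — short on R0
  task-6 still needs (4, 4, 6) but only (6, 3, 5) is free — short on R0 and R2


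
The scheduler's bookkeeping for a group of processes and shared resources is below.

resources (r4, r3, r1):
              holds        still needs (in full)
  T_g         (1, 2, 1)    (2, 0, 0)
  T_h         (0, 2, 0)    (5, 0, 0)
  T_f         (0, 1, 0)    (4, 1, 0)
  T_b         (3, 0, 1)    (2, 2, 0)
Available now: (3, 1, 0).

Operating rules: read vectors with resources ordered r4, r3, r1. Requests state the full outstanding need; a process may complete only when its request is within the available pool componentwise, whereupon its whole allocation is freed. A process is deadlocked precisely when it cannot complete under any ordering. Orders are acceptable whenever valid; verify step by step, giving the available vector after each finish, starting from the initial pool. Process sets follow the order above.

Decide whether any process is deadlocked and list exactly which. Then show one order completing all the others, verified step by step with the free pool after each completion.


Nothing here is deadlocked.
Key observation: the pool covers T_g at once, and every later process fits after earlier releases.
A valid finishing order for the others: T_g, T_b, T_f, T_h. Check, step by step:
  pool = (3, 1, 0)
  T_g: need (2, 0, 0) fits (3, 1, 0); releases (1, 2, 1), pool now (4, 3, 1)
  T_b: need (2, 2, 0) fits (4, 3, 1); releases (3, 0, 1), pool now (7, 3, 2)
  T_f: need (4, 1, 0) fits (7, 3, 2); releases (0, 1, 0), pool now (7, 4, 2)
  T_h: need (5, 0, 0) fits (7, 4, 2); releases (0, 2, 0), pool now (7, 6, 2)


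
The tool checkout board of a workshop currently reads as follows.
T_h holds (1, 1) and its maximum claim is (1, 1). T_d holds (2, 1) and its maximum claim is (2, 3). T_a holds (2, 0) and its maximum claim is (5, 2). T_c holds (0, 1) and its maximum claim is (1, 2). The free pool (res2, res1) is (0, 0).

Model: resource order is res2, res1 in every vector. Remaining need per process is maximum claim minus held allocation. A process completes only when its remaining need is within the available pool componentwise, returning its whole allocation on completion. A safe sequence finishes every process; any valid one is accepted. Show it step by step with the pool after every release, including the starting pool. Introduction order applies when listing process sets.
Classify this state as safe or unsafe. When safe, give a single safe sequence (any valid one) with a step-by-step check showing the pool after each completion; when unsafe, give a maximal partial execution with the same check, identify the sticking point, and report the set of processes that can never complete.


SAFE — a valid safe sequence is T_h, T_c, T_d, T_a.
Key observation: reading the order forward, T_c is the first process whose need (1, 1) meets the free pool (1, 1) exactly on a resource it requests.
Walking it through:
  pool = (0, 0)
  T_h needs (0, 0) <= (0, 0) -> finishes; pool += (1, 1) = (1, 1)
  T_c needs (1, 1) <= (1, 1) -> finishes; pool += (0, 1) = (1, 2)
  T_d needs (0, 2) <= (1, 2) -> finishes; pool += (2, 1) = (3, 3)
  T_a needs (3, 2) <= (3, 3) -> finishes; pool += (2, 0) = (5, 3)


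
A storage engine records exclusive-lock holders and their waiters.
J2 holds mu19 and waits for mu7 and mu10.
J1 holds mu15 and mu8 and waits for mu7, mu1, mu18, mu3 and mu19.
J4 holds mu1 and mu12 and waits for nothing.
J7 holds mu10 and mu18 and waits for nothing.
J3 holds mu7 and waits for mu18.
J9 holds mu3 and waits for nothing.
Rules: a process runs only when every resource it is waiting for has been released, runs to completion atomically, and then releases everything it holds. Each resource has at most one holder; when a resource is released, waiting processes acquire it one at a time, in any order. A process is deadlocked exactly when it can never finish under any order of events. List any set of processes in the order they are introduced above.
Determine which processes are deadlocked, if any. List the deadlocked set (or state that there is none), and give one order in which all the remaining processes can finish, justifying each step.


The deadlocked set is empty.
Key observation: all waits point, directly or indirectly, at processes that can finish, so nothing is permanently blocked.
The rest can finish in the order J9, J7, J4, J3, J2, J1.
Verifying each step:
  run J9 (it waits on nothing); releases mu3
  run J7 (it waits on nothing); releases mu10 and mu18
  run J4 (it waits on nothing); releases mu1 and mu12
  run J3 (all its waits — mu18 — are resolved); releases mu7
  run J2 (all its waits — mu7 and mu10 — are resolved); releases mu19
  run J1 (all its waits — mu7, mu1, mu18, mu3 and mu19 — are resolved); releases mu15 and mu8


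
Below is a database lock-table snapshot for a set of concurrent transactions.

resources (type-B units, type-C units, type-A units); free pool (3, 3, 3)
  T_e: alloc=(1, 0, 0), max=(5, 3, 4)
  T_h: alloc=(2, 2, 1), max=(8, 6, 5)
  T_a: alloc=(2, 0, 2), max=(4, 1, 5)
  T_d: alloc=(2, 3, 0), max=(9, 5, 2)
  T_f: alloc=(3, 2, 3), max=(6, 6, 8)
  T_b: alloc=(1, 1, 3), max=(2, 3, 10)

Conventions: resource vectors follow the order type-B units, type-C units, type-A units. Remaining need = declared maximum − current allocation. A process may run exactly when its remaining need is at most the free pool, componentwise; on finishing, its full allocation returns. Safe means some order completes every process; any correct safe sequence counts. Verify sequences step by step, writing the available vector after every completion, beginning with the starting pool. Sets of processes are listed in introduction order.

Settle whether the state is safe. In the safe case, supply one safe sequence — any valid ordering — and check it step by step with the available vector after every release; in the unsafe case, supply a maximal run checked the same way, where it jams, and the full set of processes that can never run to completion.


UNSAFE.
Key observation: after T_a, T_e the pool peaks at (6, 3, 5), and each blocked process is short somewhere: T_h on type-C units; T_d on type-B units; T_f on type-C units; T_b on type-A units.
Going as far as possible: T_a, T_e; after that, nothing fits. Verifying each step:
  pool = (3, 3, 3)
  run T_a (needs (2, 1, 3), free (3, 3, 3)); after release of (2, 0, 2) the pool is (5, 3, 5)
  run T_e (needs (4, 3, 4), free (5, 3, 5)); after release of (1, 0, 0) the pool is (6, 3, 5)
  T_h still needs (6, 4, 4) but only (6, 3, 5) is free — short on type-C units
  T_d still needs (7, 2, 2) but only (6, 3, 5) is free — short on type-B units
  T_f still needs (3, 4, 5) but only (6, 3, 5) is free — short on type-C units
  T_b still needs (1, 2, 7) but only (6, 3, 5) is free — short on type-A units
Processes that can never finish: T_h, T_d, T_f and T_b.


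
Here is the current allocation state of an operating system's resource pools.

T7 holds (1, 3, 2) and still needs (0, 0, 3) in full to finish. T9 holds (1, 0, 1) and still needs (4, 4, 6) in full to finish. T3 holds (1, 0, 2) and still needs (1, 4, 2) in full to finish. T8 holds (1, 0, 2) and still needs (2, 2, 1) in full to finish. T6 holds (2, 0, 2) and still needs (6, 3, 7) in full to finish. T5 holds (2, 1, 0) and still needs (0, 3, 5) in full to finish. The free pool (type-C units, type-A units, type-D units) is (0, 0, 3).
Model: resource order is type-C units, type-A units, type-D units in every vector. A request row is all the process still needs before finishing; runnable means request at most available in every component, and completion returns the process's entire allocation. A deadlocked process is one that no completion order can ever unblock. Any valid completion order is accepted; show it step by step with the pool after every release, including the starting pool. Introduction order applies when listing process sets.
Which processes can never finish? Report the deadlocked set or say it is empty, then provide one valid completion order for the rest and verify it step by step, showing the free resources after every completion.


Nothing here is deadlocked.
Key observation: beginning at T7, releases accumulate fast enough that every process eventually fits.
A valid finishing order for the others: T7, T5, T8, T3, T9, T6. Verifying each step:
  pool = (0, 0, 3)
  run T7 (needs (0, 0, 3), free (0, 0, 3)); after release of (1, 3, 2) the pool is (1, 3, 5)
  run T5 (needs (0, 3, 5), free (1, 3, 5)); after release of (2, 1, 0) the pool is (3, 4, 5)
  run T8 (needs (2, 2, 1), free (3, 4, 5)); after release of (1, 0, 2) the pool is (4, 4, 7)
  run T3 (needs (1, 4, 2), free (4, 4, 7)); after release of (1, 0, 2) the pool is (5, 4, 9)
  run T9 (needs (4, 4, 6), free (5, 4, 9)); after release of (1, 0, 1) the pool is (6, 4, 10)
  run T6 (needs (6, 3, 7), free (6, 4, 10)); after release of (2, 0, 2) the pool is (8, 4, 12)


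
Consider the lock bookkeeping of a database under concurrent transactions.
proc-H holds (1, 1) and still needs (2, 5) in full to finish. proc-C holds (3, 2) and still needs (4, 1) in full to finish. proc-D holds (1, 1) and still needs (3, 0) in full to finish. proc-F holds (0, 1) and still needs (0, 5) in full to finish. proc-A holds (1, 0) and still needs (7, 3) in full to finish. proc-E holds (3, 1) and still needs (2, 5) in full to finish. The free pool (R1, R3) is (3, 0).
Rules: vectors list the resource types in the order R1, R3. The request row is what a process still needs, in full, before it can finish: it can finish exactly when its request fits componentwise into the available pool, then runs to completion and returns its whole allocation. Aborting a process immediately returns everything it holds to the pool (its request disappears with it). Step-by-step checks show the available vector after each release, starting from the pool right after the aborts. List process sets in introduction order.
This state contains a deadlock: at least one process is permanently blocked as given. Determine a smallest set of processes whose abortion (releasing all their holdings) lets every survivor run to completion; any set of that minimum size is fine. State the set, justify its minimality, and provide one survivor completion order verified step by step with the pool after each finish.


Minimum abort set: proc-H and proc-F.
Key observation: no ordering could ever have run proc-E before the abort of proc-H and proc-F; with (1, 2) back in the pool it fits at step 3.
No one abort is enough; case by case: proc-H alone leaves proc-F blocked (short on R3); proc-C alone leaves proc-H blocked (short on R3); proc-D alone leaves proc-H blocked (short on R3); proc-F alone leaves proc-H blocked (short on R3); proc-A alone leaves proc-H blocked (short on R3); proc-E alone leaves proc-H blocked (short on R3).
Survivors finish in the order: proc-C, proc-D, proc-E, proc-A. Check, step by step (pool after the aborts first):
  pool = (4, 2)
  run proc-C (needs (4, 1), free (4, 2)); after release of (3, 2) the pool is (7, 4)
  run proc-D (needs (3, 0), free (7, 4)); after release of (1, 1) the pool is (8, 5)
  run proc-E (needs (2, 5), free (8, 5)); after release of (3, 1) the pool is (11, 6)
  run proc-A (needs (7, 3), free (11, 6)); after release of (1, 0) the pool is (12, 6)


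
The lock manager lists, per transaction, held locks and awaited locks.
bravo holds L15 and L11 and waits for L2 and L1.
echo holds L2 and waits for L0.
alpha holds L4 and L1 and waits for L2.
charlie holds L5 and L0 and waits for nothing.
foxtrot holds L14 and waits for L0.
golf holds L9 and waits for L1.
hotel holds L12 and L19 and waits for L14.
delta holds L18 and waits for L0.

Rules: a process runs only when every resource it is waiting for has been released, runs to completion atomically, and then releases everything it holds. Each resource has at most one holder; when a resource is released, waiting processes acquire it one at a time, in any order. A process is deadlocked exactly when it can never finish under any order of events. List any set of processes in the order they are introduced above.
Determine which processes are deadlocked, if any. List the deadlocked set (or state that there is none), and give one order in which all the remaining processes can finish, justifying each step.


Nothing here is deadlocked.
Key observation: although several processes wait, no cycle exists — each chain bottoms out at a free runner.
The rest can finish in the order charlie, delta, echo, alpha, bravo, foxtrot, golf, hotel.
Verifying each step:
  run charlie (it waits on nothing); releases L5 and L0
  run delta (all its waits — L0 — are resolved); releases L18
  run echo (all its waits — L0 — are resolved); releases L2
  run alpha (all its waits — L2 — are resolved); releases L4 and L1
  run bravo (all its waits — L2 and L1 — are resolved); releases L15 and L11
  run foxtrot (all its waits — L0 — are resolved); releases L14
  run golf (all its waits — L1 — are resolved); releases L9
  run hotel (all its waits — L14 — are resolved); releases L12 and L19


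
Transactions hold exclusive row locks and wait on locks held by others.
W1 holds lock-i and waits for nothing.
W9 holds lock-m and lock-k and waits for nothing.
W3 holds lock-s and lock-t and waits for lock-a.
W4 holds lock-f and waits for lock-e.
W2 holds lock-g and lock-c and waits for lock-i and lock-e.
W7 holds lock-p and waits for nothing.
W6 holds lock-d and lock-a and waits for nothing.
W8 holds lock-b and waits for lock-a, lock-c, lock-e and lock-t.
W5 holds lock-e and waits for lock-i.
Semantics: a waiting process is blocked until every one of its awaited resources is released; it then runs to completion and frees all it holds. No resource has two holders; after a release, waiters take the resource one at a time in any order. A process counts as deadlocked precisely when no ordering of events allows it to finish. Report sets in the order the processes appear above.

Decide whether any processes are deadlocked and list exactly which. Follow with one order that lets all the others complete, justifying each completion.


No process is deadlocked.
Key observation: although several processes wait, no cycle exists — each chain bottoms out at a free runner.
A valid finishing order for the others: W7, W6, W1, W5, W4, W9, W2, W3, W8.
Check, step by step:
  W7 waits on nothing -> runs at once and releases lock-p
  W6 waits on nothing -> runs at once and releases lock-d and lock-a
  W1 waits on nothing -> runs at once and releases lock-i
  run W5 (all its waits — lock-i — are resolved); releases lock-e
  run W4 (all its waits — lock-e — are resolved); releases lock-f
  W9 waits on nothing -> runs at once and releases lock-m and lock-k
  run W2 (all its waits — lock-i and lock-e — are resolved); releases lock-g and lock-c
  run W3 (all its waits — lock-a — are resolved); releases lock-s and lock-t
  run W8 (all its waits — lock-a, lock-c, lock-e and lock-t — are resolved); releases lock-b


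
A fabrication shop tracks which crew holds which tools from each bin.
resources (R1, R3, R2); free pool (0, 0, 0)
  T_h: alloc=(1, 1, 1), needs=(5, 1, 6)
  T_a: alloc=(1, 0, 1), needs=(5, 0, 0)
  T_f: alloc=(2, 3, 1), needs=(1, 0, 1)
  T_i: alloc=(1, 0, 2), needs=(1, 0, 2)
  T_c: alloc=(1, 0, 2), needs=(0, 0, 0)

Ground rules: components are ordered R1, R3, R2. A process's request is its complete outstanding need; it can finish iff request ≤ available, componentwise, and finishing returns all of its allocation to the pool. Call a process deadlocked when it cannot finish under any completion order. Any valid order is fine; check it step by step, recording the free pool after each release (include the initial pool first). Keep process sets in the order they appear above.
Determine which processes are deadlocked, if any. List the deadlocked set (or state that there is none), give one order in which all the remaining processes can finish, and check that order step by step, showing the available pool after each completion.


Deadlocked: T_h and T_a.
Key observation: R1 is the bottleneck — with T_c, T_f, T_i done the pool holds (4, 3, 5), short of every remaining need.
One completion order for the rest: T_c, T_f, T_i. Verifying each step:
  pool = (0, 0, 0)
  T_c needs (0, 0, 0) <= (0, 0, 0) -> finishes; pool += (1, 0, 2) = (1, 0, 2)
  T_f needs (1, 0, 1) <= (1, 0, 2) -> finishes; pool += (2, 3, 1) = (3, 3, 3)
  T_i needs (1, 0, 2) <= (3, 3, 3) -> finishes; pool += (1, 0, 2) = (4, 3, 5)
The stuck group stays short no matter what:
  T_h cannot run: need (5, 1, 6) vs free (4, 3, 5) (insufficient R1 and R2)
  T_a cannot run: need (5, 0, 0) vs free (4, 3, 5) (insufficient R1)


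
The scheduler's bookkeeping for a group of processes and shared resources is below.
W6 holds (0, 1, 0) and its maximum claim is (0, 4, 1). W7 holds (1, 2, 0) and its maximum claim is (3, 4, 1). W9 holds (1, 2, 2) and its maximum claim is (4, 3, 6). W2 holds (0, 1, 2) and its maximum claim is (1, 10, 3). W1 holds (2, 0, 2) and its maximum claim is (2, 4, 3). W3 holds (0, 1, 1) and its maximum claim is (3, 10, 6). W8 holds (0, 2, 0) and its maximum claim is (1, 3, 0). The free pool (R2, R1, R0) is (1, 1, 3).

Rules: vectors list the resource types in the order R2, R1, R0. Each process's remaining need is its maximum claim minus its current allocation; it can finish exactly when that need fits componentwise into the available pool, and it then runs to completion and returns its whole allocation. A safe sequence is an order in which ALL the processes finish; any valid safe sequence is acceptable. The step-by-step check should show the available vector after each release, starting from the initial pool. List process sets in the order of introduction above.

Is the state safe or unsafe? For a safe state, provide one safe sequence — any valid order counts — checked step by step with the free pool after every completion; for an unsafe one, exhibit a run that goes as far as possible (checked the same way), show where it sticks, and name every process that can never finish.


UNSAFE.
Key observation: W8, W6, W1, W7, W9 can finish, but then (5, 8, 7) is all there is, and the blocked group's R1 demands exceed it.
A maximal execution: W8, W6, W1, W7, W9 — then nothing else fits. Verifying each step:
  pool = (1, 1, 3)
  W8 needs (1, 1, 0) <= (1, 1, 3) -> finishes; pool += (0, 2, 0) = (1, 3, 3)
  W6 needs (0, 3, 1) <= (1, 3, 3) -> finishes; pool += (0, 1, 0) = (1, 4, 3)
  W1 needs (0, 4, 1) <= (1, 4, 3) -> finishes; pool += (2, 0, 2) = (3, 4, 5)
  W7 needs (2, 2, 1) <= (3, 4, 5) -> finishes; pool += (1, 2, 0) = (4, 6, 5)
  W9 needs (3, 1, 4) <= (4, 6, 5) -> finishes; pool += (1, 2, 2) = (5, 8, 7)
  W2 cannot run: need (1, 9, 1) vs free (5, 8, 7) (insufficient R1)
  W3 cannot run: need (3, 9, 5) vs free (5, 8, 7) (insufficient R1)
Never able to finish: W2 and W3.


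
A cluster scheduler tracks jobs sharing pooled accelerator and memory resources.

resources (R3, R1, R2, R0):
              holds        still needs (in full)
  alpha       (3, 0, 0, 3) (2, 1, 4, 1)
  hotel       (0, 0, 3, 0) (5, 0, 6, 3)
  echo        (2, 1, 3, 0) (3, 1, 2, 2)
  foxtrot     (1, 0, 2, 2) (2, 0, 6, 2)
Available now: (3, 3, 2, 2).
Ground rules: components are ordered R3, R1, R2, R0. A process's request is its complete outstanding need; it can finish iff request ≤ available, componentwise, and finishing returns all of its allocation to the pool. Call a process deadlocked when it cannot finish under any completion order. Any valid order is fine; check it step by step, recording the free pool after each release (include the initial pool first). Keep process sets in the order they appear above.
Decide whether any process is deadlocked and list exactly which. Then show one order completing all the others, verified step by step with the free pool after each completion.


Deadlocked: hotel and foxtrot.
Key observation: no order helps: past echo, alpha, the free pool tops out at (8, 4, 5, 5), below what each blocked process needs in R2.
A valid finishing order for the others: echo, alpha. Check, step by step:
  pool = (3, 3, 2, 2)
  echo: need (3, 1, 2, 2) fits (3, 3, 2, 2); releases (2, 1, 3, 0), pool now (5, 4, 5, 2)
  alpha: need (2, 1, 4, 1) fits (5, 4, 5, 2); releases (3, 0, 0, 3), pool now (8, 4, 5, 5)
The stuck group stays short no matter what:
  blocked: hotel wants (5, 0, 6, 3), pool (8, 4, 5, 5) — not enough R2
  blocked: foxtrot wants (2, 0, 6, 2), pool (8, 4, 5, 5) — not enough R2


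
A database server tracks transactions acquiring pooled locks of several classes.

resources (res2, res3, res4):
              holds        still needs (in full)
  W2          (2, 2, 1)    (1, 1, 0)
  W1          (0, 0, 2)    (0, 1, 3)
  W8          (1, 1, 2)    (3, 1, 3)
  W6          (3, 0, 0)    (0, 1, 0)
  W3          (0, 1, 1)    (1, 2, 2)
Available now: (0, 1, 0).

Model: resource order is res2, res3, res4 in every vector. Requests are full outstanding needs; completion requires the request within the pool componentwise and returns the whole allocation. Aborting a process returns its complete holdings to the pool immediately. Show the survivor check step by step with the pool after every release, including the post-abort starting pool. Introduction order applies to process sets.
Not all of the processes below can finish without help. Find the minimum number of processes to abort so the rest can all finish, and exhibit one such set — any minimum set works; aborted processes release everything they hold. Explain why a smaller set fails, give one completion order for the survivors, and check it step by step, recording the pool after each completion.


Minimum abort set: W1.
Key observation: W8 was stuck for good until W1 gave back (0, 0, 2); in the order shown it finishes at step 3.
Why nothing smaller works: aborting no one leaves the state deadlocked as given.
The survivors complete as W6, W2, W8, W3. Verifying each step (starting from the post-abort pool):
  pool = (0, 1, 2)
  W6 needs (0, 1, 0) <= (0, 1, 2) -> finishes; pool += (3, 0, 0) = (3, 1, 2)
  W2 needs (1, 1, 0) <= (3, 1, 2) -> finishes; pool += (2, 2, 1) = (5, 3, 3)
  W8 needs (3, 1, 3) <= (5, 3, 3) -> finishes; pool += (1, 1, 2) = (6, 4, 5)
  W3 needs (1, 2, 2) <= (6, 4, 5) -> finishes; pool += (0, 1, 1) = (6, 5, 6)


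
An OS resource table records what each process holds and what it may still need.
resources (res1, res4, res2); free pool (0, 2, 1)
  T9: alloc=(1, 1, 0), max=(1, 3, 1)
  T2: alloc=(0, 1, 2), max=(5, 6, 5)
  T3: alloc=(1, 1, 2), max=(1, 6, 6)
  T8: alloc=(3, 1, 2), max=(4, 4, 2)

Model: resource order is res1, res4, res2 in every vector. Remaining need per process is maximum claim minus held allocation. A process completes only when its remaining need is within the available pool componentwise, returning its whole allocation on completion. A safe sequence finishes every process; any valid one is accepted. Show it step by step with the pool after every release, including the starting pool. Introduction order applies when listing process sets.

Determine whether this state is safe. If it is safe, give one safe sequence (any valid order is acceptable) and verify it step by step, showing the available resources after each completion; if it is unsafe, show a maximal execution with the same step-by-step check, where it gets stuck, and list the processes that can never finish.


UNSAFE — no complete ordering exists.
Key observation: the pool after T9, T8 is (4, 4, 3); every surviving request exceeds it in res4, so progress ends there.
The run T9, T8 cannot be extended any further. Step-by-step check:
  pool = (0, 2, 1)
  T9: need (0, 2, 1) fits (0, 2, 1); releases (1, 1, 0), pool now (1, 3, 1)
  T8: need (1, 3, 0) fits (1, 3, 1); releases (3, 1, 2), pool now (4, 4, 3)
  T2 cannot run: need (5, 5, 3) vs free (4, 4, 3) (insufficient res1 and res4)
  T3 cannot run: need (0, 5, 4) vs free (4, 4, 3) (insufficient res4 and res2)
Processes that can never finish: T2 and T3.


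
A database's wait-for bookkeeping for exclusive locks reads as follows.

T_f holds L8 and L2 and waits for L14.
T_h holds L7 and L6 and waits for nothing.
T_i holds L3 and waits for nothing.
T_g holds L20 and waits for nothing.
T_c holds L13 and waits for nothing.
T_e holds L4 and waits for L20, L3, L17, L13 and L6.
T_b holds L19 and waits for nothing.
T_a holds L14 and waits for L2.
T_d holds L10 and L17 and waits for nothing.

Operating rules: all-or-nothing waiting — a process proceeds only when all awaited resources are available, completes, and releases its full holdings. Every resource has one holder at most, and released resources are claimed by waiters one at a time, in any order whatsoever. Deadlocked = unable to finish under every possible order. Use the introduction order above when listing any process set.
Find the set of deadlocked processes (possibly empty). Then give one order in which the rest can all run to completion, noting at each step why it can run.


Deadlocked: T_f and T_a.
Key observation: the cycle T_f -> T_a -> T_f can never break — each member waits on the next; no other process is dragged down with it.
A valid finishing order for the others: T_g, T_b, T_i, T_h, T_c, T_d, T_e.
Step-by-step check:
  T_g waits on nothing -> runs at once and releases L20
  T_b waits on nothing -> runs at once and releases L19
  T_i waits on nothing -> runs at once and releases L3
  T_h waits on nothing -> runs at once and releases L7 and L6
  T_c waits on nothing -> runs at once and releases L13
  T_d waits on nothing -> runs at once and releases L10 and L17
  run T_e (all its waits — L20, L3, L17, L13 and L6 — are resolved); releases L4
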